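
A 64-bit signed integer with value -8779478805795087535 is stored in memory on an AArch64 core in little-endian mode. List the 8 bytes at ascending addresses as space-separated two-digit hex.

Two's complement of -8779478805795087535 in 64 bits: 8779478805795087535 = 0x79D6F9754C7CA4AF; invert → 0x8629068AB3835B50; add 1 → 0x8629068AB3835B51.
Split into bytes (most-significant first): 86 29 06 8A B3 83 5B 51.
Little-endian: lowest address holds the least-significant byte.
So at ascending addresses the bytes are 51 5B 83 B3 8A 06 29 86.

51 5B 83 B3 8A 06 29 86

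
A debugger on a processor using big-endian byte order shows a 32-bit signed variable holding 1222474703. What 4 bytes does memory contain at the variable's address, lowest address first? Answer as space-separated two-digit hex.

48 DD 7B CF

1222474703 in hexadecimal, padded to 32 bits, is 0x48DD7BCF.
Split into bytes (most-significant first): 48 DD 7B CF.
In big-endian order the high byte comes first in memory.
So the memory order matches the most-significant-first order: 48 DD 7B CF.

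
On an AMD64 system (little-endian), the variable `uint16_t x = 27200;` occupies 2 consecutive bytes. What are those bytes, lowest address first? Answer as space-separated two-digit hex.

27200 in hexadecimal, padded to 16 bits, is 0x6A40.
Split into bytes (most-significant first): 6A 40.
Little-endian: lowest address holds the least-significant byte.
So at ascending addresses the bytes are 40 6A.

40 6A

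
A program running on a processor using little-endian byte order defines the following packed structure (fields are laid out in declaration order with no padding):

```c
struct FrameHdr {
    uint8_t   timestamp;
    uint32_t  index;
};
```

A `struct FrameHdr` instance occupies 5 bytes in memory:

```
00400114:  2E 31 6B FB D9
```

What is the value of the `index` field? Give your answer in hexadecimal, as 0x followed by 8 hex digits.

`index` follows `timestamp` (1 byte), so it starts at byte offset 1 and occupies 4 bytes.
Bytes at offsets 1..4: 31 6B FB D9.
Little-endian stores the least-significant byte at the lowest address.
Reassemble most-significant byte first: D9 FB 6B 31 → 0xD9FB6B31.

0xD9FB6B31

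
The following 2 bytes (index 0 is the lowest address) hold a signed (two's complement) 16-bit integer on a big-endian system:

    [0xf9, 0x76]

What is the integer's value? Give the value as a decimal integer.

-1674

Big-endian stores the most-significant byte at the lowest address.
The bytes are already most-significant first: 0xF976.
Top bit is set, so as a signed 16-bit value this is 0xF976 − 2^16 = -1674.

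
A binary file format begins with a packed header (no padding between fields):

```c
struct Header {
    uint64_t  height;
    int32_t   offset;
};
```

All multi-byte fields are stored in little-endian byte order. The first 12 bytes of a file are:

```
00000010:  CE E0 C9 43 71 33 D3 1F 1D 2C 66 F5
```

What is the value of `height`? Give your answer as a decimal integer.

2293233196823339214

`height` is the first field, at byte offset 0, occupying 8 bytes.
Bytes at offsets 0..7: CE E0 C9 43 71 33 D3 1F.
Little-endian: lowest address holds the least-significant byte.
Reassemble most-significant byte first: 1F D3 33 71 43 C9 E0 CE → 0x1FD3337143C9E0CE.
0x1FD3337143C9E0CE = 2293233196823339214.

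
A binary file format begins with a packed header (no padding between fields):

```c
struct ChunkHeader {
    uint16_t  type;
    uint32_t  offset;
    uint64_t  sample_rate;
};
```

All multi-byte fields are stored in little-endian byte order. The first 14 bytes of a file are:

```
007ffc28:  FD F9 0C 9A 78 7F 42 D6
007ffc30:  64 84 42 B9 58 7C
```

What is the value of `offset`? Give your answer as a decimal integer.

2138610188

`offset` follows `type` (2 bytes), so it starts at byte offset 2 and occupies 4 bytes.
Bytes at offsets 2..5: 0C 9A 78 7F.
In little-endian order the low byte comes first in memory.
Reassemble most-significant byte first: 7F 78 9A 0C → 0x7F789A0C.
0x7F789A0C = 2138610188.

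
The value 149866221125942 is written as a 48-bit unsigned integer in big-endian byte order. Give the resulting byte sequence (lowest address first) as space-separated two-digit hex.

149866221125942 in hexadecimal, padded to 48 bits, is 0x884D72DFC136.
Split into bytes (most-significant first): 88 4D 72 DF C1 36.
In big-endian order the high byte comes first in memory.
So the memory order matches the most-significant-first order: 88 4D 72 DF C1 36.

88 4D 72 DF C1 36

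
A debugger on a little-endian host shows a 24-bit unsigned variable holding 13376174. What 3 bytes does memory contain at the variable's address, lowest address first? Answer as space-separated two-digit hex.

13376174 in hexadecimal, padded to 24 bits, is 0xCC1AAE.
Split into bytes (most-significant first): CC 1A AE.
In little-endian order the low byte comes first in memory.
So at ascending addresses the bytes are AE 1A CC.

AE 1A CC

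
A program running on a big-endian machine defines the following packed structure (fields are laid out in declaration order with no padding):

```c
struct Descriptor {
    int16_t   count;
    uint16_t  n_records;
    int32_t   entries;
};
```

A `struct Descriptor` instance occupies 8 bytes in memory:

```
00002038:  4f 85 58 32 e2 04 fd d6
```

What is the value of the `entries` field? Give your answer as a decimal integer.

`entries` follows `count` (2 B), `n_records` (2 B), so it starts at offset 2 + 2 = 4 and occupies 4 bytes.
Bytes at offsets 4..7: E2 04 FD D6.
In big-endian order the high byte comes first in memory.
The bytes are already most-significant first: 0xE204FDD6.
Top bit is set, so as a signed 32-bit value this is 0xE204FDD6 − 2^32 = -502989354.

-502989354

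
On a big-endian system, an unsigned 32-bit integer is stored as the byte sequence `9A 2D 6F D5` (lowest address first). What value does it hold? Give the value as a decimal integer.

2586669013

Big-endian stores the most-significant byte at the lowest address.
The bytes are already most-significant first: 0x9A2D6FD5.
0x9A2D6FD5 = 2586669013.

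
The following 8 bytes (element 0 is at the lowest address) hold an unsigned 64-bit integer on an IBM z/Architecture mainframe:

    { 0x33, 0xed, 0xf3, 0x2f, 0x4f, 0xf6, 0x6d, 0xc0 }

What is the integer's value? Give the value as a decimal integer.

3741914249945312704

Big-endian: lowest address holds the most-significant byte.
The bytes are already most-significant first: 0x33EDF32F4FF66DC0.
0x33EDF32F4FF66DC0 = 3741914249945312704.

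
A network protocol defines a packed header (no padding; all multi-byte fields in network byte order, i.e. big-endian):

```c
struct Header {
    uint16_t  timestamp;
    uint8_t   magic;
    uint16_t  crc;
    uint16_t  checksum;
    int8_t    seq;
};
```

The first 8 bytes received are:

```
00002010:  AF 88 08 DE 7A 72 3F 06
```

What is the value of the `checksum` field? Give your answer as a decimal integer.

`checksum` follows `timestamp` (2 B), `magic` (1 B), `crc` (2 B), so it starts at offset 2 + 1 + 2 = 5 and occupies 2 bytes.
Bytes at offsets 5..6: 72 3F.
Big-endian stores the most-significant byte at the lowest address.
The bytes are already most-significant first: 0x723F.
0x723F = 29247.

29247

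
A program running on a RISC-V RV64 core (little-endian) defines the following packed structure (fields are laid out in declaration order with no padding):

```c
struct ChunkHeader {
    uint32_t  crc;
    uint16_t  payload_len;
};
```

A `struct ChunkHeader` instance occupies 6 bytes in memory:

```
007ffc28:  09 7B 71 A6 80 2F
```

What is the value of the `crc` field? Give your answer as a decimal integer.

`crc` is the first field, at byte offset 0, occupying 4 bytes.
Bytes at offsets 0..3: 09 7B 71 A6.
In little-endian order the low byte comes first in memory.
Reassemble most-significant byte first: A6 71 7B 09 → 0xA6717B09.
0xA6717B09 = 2792454921.

2792454921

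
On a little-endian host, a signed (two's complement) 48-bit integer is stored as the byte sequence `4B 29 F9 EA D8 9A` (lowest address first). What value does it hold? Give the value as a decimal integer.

Little-endian stores the least-significant byte at the lowest address.
Reassemble most-significant byte first: 9A D8 EA F9 29 4B → 0x9AD8EAF9294B.
Top bit is set, so as a signed 48-bit value this is 0x9AD8EAF9294B − 2^48 = -111218530899637.

-111218530899637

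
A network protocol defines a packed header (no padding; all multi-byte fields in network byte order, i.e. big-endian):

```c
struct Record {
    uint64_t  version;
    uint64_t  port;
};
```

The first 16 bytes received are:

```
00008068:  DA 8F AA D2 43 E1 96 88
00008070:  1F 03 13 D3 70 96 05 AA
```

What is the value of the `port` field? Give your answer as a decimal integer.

`port` follows `version` (8 bytes), so it starts at byte offset 8 and occupies 8 bytes.
Bytes at offsets 8..15: 1F 03 13 D3 70 96 05 AA.
Big-endian stores the most-significant byte at the lowest address.
The bytes are already most-significant first: 0x1F0313D3709605AA.
0x1F0313D3709605AA = 2234651638953805226.

2234651638953805226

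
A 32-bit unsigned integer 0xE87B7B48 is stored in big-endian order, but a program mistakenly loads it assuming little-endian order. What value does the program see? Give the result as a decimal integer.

1216052200

Stored big-endian, the bytes at ascending addresses are E8 7B 7B 48.
Read back as little-endian, the first byte is least significant, giving 0x487B7BE8.
0x487B7BE8 = 1216052200.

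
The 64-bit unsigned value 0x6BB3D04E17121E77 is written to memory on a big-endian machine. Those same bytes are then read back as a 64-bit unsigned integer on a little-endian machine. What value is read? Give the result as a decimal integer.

Stored big-endian, the bytes at ascending addresses are 6B B3 D0 4E 17 12 1E 77.
Read back as little-endian, the first byte is least significant, giving 0x771E12174ED0B36B.
0x771E12174ED0B36B = 8583317831130592107.

8583317831130592107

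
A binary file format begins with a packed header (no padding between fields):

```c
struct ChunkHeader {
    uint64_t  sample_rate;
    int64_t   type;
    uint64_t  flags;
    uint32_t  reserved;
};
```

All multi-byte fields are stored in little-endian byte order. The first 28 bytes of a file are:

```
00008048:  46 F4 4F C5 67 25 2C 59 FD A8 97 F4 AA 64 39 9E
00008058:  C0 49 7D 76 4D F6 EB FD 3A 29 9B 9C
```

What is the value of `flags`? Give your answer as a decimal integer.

18296988723683609024

`flags` follows `sample_rate` (8 B), `type` (8 B), so it starts at offset 8 + 8 = 16 and occupies 8 bytes.
Bytes at offsets 16..23: C0 49 7D 76 4D F6 EB FD.
Little-endian: lowest address holds the least-significant byte.
Reassemble most-significant byte first: FD EB F6 4D 76 7D 49 C0 → 0xFDEBF64D767D49C0.
0xFDEBF64D767D49C0 = 18296988723683609024.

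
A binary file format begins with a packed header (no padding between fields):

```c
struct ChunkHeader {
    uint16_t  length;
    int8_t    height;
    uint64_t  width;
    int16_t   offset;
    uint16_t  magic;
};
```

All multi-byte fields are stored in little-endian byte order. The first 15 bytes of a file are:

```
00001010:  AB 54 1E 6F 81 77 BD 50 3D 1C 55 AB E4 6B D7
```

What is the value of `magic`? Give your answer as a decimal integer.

55147

`magic` follows `length` (2 B), `height` (1 B), `width` (8 B), `offset` (2 B), so it starts at offset 2 + 1 + 8 + 2 = 13 and occupies 2 bytes.
Bytes at offsets 13..14: 6B D7.
Little-endian stores the least-significant byte at the lowest address.
Reassemble most-significant byte first: D7 6B → 0xD76B.
0xD76B = 55147.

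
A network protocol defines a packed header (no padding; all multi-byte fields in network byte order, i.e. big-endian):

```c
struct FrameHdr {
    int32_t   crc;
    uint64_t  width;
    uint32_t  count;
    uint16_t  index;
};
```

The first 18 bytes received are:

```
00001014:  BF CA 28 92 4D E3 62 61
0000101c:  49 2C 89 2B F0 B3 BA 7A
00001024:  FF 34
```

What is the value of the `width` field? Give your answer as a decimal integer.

5612437730612775211

`width` follows `crc` (4 bytes), so it starts at byte offset 4 and occupies 8 bytes.
Bytes at offsets 4..11: 4D E3 62 61 49 2C 89 2B.
In big-endian order the high byte comes first in memory.
The bytes are already most-significant first: 0x4DE36261492C892B.
0x4DE36261492C892B = 5612437730612775211.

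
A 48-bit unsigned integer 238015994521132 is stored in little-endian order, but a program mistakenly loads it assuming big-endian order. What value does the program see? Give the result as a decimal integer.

238015994521132 in 48-bit hexadecimal is 0xD8796ACDE62C.
Stored little-endian, the bytes at ascending addresses are 2C E6 CD 6A 79 D8.
Read back as big-endian, the last byte is least significant, giving 0x2CE6CD6A79D8.
0x2CE6CD6A79D8 = 49369800407512.

49369800407512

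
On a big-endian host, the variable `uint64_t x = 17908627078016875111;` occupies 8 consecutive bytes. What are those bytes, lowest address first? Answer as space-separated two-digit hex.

F8 88 39 71 88 23 3A 67

17908627078016875111 in hexadecimal, padded to 64 bits, is 0xF888397188233A67.
Split into bytes (most-significant first): F8 88 39 71 88 23 3A 67.
In big-endian order the high byte comes first in memory.
So the memory order matches the most-significant-first order: F8 88 39 71 88 23 3A 67.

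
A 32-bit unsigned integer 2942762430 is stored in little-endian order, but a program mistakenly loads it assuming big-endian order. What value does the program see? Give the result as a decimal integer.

3204277935

2942762430 in 32-bit hexadecimal is 0xAF66FDBE.
Stored little-endian, the bytes at ascending addresses are BE FD 66 AF.
Read back as big-endian, the last byte is least significant, giving 0xBEFD66AF.
0xBEFD66AF = 3204277935.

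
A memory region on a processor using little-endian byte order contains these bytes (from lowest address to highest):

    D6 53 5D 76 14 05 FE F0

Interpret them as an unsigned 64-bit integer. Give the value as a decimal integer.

17365322798630523862

Little-endian stores the least-significant byte at the lowest address.
Reassemble most-significant byte first: F0 FE 05 14 76 5D 53 D6 → 0xF0FE0514765D53D6.
0xF0FE0514765D53D6 = 17365322798630523862.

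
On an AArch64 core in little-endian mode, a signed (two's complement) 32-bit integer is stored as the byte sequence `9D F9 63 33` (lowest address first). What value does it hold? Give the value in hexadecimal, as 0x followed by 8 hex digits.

In little-endian order the low byte comes first in memory.
Reassemble most-significant byte first: 33 63 F9 9D → 0x3363F99D.

0x3363F99D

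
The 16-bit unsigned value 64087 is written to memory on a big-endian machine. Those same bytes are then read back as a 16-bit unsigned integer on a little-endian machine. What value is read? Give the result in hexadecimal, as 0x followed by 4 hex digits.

0x57FA

64087 in 16-bit hexadecimal is 0xFA57.
Stored big-endian, the bytes at ascending addresses are FA 57.
Read back as little-endian, the first byte is least significant, giving 0x57FA.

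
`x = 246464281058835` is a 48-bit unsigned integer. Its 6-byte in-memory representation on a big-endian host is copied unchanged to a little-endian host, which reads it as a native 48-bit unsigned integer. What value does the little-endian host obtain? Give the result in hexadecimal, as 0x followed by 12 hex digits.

246464281058835 in 48-bit hexadecimal is 0xE0286FEC1E13.
Stored big-endian, the bytes at ascending addresses are E0 28 6F EC 1E 13.
Read back as little-endian, the first byte is least significant, giving 0x131EEC6F28E0.

0x131EEC6F28E0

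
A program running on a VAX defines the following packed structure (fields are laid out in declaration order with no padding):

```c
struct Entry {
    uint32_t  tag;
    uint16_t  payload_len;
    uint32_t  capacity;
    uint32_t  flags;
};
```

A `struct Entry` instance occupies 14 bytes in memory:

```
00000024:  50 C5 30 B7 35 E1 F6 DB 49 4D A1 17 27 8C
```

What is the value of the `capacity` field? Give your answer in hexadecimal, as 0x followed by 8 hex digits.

0x4D49DBF6

`capacity` follows `tag` (4 B), `payload_len` (2 B), so it starts at offset 4 + 2 = 6 and occupies 4 bytes.
Bytes at offsets 6..9: F6 DB 49 4D.
In little-endian order the low byte comes first in memory.
Reassemble most-significant byte first: 4D 49 DB F6 → 0x4D49DBF6.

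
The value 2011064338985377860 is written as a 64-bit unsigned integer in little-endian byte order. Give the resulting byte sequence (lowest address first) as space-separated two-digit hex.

2011064338985377860 in hexadecimal, padded to 64 bits, is 0x1BE8BC5C79ADE044.
Split into bytes (most-significant first): 1B E8 BC 5C 79 AD E0 44.
Little-endian: lowest address holds the least-significant byte.
So at ascending addresses the bytes are 44 E0 AD 79 5C BC E8 1B.

44 E0 AD 79 5C BC E8 1B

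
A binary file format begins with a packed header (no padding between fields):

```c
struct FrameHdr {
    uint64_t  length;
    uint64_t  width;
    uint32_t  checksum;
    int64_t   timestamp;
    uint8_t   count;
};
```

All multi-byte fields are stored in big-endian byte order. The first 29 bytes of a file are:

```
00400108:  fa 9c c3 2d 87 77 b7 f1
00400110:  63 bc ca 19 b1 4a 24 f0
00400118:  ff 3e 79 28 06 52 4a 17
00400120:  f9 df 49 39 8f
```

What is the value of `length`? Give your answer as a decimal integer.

`length` is the first field, at byte offset 0, occupying 8 bytes.
Bytes at offsets 0..7: FA 9C C3 2D 87 77 B7 F1.
Big-endian stores the most-significant byte at the lowest address.
The bytes are already most-significant first: 0xFA9CC32D8777B7F1.
0xFA9CC32D8777B7F1 = 18058523206162561009.

18058523206162561009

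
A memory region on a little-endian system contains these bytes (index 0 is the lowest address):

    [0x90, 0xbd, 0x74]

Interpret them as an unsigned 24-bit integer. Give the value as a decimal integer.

7650704

In little-endian order the low byte comes first in memory.
Reassemble most-significant byte first: 74 BD 90 → 0x74BD90.
0x74BD90 = 7650704.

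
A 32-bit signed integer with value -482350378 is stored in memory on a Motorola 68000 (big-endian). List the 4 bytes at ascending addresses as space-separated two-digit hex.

E3 3F EA D6

Two's complement of -482350378 in 32 bits: 482350378 = 0x1CC0152A; invert → 0xE33FEAD5; add 1 → 0xE33FEAD6.
Split into bytes (most-significant first): E3 3F EA D6.
Big-endian stores the most-significant byte at the lowest address.
So the memory order matches the most-significant-first order: E3 3F EA D6.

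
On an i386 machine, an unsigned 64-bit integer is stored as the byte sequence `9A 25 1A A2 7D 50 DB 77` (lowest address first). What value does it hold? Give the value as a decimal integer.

8636585210933814682

Little-endian: lowest address holds the least-significant byte.
Reassemble most-significant byte first: 77 DB 50 7D A2 1A 25 9A → 0x77DB507DA21A259A.
0x77DB507DA21A259A = 8636585210933814682.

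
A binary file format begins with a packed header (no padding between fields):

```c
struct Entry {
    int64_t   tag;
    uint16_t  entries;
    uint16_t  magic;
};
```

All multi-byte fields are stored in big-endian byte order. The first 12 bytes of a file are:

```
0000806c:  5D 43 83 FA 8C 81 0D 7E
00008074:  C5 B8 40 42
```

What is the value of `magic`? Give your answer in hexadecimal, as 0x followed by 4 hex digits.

0x4042

`magic` follows `tag` (8 B), `entries` (2 B), so it starts at offset 8 + 2 = 10 and occupies 2 bytes.
Bytes at offsets 10..11: 40 42.
In big-endian order the high byte comes first in memory.
The bytes are already most-significant first: 0x4042.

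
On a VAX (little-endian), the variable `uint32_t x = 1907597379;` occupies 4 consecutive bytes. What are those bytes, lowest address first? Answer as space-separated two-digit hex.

1907597379 in hexadecimal, padded to 32 bits, is 0x71B3A043.
Split into bytes (most-significant first): 71 B3 A0 43.
Little-endian: lowest address holds the least-significant byte.
So at ascending addresses the bytes are 43 A0 B3 71.

43 A0 B3 71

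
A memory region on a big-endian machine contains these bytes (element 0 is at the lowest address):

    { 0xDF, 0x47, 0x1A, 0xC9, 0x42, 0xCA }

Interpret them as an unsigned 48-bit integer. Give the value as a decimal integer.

245496485069514

Big-endian: lowest address holds the most-significant byte.
The bytes are already most-significant first: 0xDF471AC942CA.
0xDF471AC942CA = 245496485069514.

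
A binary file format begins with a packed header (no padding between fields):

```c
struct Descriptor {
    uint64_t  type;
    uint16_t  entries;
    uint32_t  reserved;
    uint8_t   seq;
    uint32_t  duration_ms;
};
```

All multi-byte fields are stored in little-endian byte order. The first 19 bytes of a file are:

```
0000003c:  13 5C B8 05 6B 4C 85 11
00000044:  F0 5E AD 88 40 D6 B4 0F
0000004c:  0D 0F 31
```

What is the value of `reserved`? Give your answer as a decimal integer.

`reserved` follows `type` (8 B), `entries` (2 B), so it starts at offset 8 + 2 = 10 and occupies 4 bytes.
Bytes at offsets 10..13: AD 88 40 D6.
In little-endian order the low byte comes first in memory.
Reassemble most-significant byte first: D6 40 88 AD → 0xD64088AD.
0xD64088AD = 3594553517.

3594553517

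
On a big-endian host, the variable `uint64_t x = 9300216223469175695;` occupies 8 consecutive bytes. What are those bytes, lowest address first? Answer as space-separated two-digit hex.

9300216223469175695 in hexadecimal, padded to 64 bits, is 0x811101616E34838F.
Split into bytes (most-significant first): 81 11 01 61 6E 34 83 8F.
Big-endian stores the most-significant byte at the lowest address.
So the memory order matches the most-significant-first order: 81 11 01 61 6E 34 83 8F.

81 11 01 61 6E 34 83 8F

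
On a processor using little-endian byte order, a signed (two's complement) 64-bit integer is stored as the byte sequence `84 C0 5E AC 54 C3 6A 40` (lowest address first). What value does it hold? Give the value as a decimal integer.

Little-endian stores the least-significant byte at the lowest address.
Reassemble most-significant byte first: 40 6A C3 54 AC 5E C0 84 → 0x406AC354AC5EC084.
0x406AC354AC5EC084 = 4641737134395277444.

4641737134395277444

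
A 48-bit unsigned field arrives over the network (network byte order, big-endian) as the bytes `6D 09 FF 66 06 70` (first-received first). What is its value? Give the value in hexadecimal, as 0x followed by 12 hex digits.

0x6D09FF660670

Big-endian: lowest address holds the most-significant byte.
The bytes are already most-significant first: 0x6D09FF660670.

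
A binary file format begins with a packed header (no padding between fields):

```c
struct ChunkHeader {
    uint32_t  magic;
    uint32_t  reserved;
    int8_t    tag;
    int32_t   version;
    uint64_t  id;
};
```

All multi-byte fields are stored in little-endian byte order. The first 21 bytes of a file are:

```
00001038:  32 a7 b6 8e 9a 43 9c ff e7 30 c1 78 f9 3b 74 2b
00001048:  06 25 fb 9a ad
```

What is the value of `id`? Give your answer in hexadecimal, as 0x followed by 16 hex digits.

`id` follows `magic` (4 B), `reserved` (4 B), `tag` (1 B), `version` (4 B), so it starts at offset 4 + 4 + 1 + 4 = 13 and occupies 8 bytes.
Bytes at offsets 13..20: 3B 74 2B 06 25 FB 9A AD.
In little-endian order the low byte comes first in memory.
Reassemble most-significant byte first: AD 9A FB 25 06 2B 74 3B → 0xAD9AFB25062B743B.

0xAD9AFB25062B743B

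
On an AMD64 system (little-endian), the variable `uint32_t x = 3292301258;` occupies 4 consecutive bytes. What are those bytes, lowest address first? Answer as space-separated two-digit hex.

3292301258 in hexadecimal, padded to 32 bits, is 0xC43C87CA.
Split into bytes (most-significant first): C4 3C 87 CA.
In little-endian order the low byte comes first in memory.
So at ascending addresses the bytes are CA 87 3C C4.

CA 87 3C C4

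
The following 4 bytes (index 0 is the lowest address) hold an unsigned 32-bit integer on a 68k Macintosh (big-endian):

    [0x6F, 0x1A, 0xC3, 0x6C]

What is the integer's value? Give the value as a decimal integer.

Big-endian stores the most-significant byte at the lowest address.
The bytes are already most-significant first: 0x6F1AC36C.
0x6F1AC36C = 1864024940.

1864024940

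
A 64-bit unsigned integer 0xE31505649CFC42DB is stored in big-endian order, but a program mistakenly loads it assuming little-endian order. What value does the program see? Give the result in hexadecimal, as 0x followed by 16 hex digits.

0xDB42FC9C640515E3

Stored big-endian, the bytes at ascending addresses are E3 15 05 64 9C FC 42 DB.
Read back as little-endian, the first byte is least significant, giving 0xDB42FC9C640515E3.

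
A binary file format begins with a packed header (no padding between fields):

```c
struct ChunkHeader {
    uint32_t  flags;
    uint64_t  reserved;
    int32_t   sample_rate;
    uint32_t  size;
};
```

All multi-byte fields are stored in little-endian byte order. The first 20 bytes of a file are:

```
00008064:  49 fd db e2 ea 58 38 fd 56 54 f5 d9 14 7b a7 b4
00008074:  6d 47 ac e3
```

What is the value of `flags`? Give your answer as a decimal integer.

3806068041

`flags` is the first field, at byte offset 0, occupying 4 bytes.
Bytes at offsets 0..3: 49 FD DB E2.
Little-endian: lowest address holds the least-significant byte.
Reassemble most-significant byte first: E2 DB FD 49 → 0xE2DBFD49.
0xE2DBFD49 = 3806068041.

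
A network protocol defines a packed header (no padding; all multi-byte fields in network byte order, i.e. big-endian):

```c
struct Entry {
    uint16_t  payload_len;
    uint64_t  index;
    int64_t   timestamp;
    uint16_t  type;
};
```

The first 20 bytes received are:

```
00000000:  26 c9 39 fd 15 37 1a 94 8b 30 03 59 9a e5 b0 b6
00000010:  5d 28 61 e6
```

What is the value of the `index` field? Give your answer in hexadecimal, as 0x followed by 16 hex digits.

`index` follows `payload_len` (2 bytes), so it starts at byte offset 2 and occupies 8 bytes.
Bytes at offsets 2..9: 39 FD 15 37 1A 94 8B 30.
Big-endian stores the most-significant byte at the lowest address.
The bytes are already most-significant first: 0x39FD15371A948B30.

0x39FD15371A948B30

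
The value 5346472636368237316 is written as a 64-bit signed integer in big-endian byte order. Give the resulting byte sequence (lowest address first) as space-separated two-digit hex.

5346472636368237316 in hexadecimal, padded to 64 bits, is 0x4A327C8934133304.
Split into bytes (most-significant first): 4A 32 7C 89 34 13 33 04.
Big-endian: lowest address holds the most-significant byte.
So the memory order matches the most-significant-first order: 4A 32 7C 89 34 13 33 04.

4A 32 7C 89 34 13 33 04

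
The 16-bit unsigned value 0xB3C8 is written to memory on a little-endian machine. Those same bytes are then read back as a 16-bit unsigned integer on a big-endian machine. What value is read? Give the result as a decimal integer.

Stored little-endian, the bytes at ascending addresses are C8 B3.
Read back as big-endian, the last byte is least significant, giving 0xC8B3.
0xC8B3 = 51379.

51379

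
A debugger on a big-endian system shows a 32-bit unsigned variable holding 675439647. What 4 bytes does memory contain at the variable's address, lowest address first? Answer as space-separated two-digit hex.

28 42 64 1F

675439647 in hexadecimal, padded to 32 bits, is 0x2842641F.
Split into bytes (most-significant first): 28 42 64 1F.
Big-endian: lowest address holds the most-significant byte.
So the memory order matches the most-significant-first order: 28 42 64 1F.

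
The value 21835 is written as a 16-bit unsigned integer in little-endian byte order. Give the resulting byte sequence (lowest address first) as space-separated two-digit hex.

21835 in hexadecimal, padded to 16 bits, is 0x554B.
Split into bytes (most-significant first): 55 4B.
Little-endian stores the least-significant byte at the lowest address.
So at ascending addresses the bytes are 4B 55.

4B 55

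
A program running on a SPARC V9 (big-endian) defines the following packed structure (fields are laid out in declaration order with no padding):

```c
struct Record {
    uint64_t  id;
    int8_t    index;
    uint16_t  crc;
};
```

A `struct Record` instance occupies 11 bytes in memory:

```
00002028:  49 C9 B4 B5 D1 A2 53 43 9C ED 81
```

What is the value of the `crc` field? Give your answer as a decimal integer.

`crc` follows `id` (8 B), `index` (1 B), so it starts at offset 8 + 1 = 9 and occupies 2 bytes.
Bytes at offsets 9..10: ED 81.
Big-endian: lowest address holds the most-significant byte.
The bytes are already most-significant first: 0xED81.
0xED81 = 60801.

60801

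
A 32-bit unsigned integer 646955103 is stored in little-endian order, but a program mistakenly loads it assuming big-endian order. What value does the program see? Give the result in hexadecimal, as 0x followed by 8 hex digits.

646955103 in 32-bit hexadecimal is 0x268FC05F.
Stored little-endian, the bytes at ascending addresses are 5F C0 8F 26.
Read back as big-endian, the last byte is least significant, giving 0x5FC08F26.

0x5FC08F26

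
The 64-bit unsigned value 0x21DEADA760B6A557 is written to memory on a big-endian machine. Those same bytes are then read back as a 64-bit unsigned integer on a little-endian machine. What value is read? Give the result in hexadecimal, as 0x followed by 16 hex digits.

0x57A5B660A7ADDE21

Stored big-endian, the bytes at ascending addresses are 21 DE AD A7 60 B6 A5 57.
Read back as little-endian, the first byte is least significant, giving 0x57A5B660A7ADDE21.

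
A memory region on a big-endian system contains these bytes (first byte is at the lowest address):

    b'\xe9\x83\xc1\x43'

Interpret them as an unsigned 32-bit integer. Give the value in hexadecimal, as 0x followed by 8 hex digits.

0xE983C143

In big-endian order the high byte comes first in memory.
The bytes are already most-significant first: 0xE983C143.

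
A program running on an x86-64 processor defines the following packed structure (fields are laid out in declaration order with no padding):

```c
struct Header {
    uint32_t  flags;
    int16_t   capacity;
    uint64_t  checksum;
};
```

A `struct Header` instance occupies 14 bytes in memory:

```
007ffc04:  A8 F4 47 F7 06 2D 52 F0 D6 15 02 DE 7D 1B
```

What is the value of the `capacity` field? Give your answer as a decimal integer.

`capacity` follows `flags` (4 bytes), so it starts at byte offset 4 and occupies 2 bytes.
Bytes at offsets 4..5: 06 2D.
Little-endian: lowest address holds the least-significant byte.
Reassemble most-significant byte first: 2D 06 → 0x2D06.
0x2D06 = 11526.

11526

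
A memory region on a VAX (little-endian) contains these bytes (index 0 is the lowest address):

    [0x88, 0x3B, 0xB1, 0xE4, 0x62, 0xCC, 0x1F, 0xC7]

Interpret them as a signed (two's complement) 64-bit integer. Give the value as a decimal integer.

In little-endian order the low byte comes first in memory.
Reassemble most-significant byte first: C7 1F CC 62 E4 B1 3B 88 → 0xC71FCC62E4B13B88.
Top bit is set, so as a signed 64-bit value this is 0xC71FCC62E4B13B88 − 2^64 = -4098332410768180344.

-4098332410768180344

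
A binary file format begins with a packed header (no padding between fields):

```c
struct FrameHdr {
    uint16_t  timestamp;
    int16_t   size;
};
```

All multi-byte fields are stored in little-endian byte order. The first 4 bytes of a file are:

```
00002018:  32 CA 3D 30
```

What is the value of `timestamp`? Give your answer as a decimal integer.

`timestamp` is the first field, at byte offset 0, occupying 2 bytes.
Bytes at offsets 0..1: 32 CA.
In little-endian order the low byte comes first in memory.
Reassemble most-significant byte first: CA 32 → 0xCA32.
0xCA32 = 51762.

51762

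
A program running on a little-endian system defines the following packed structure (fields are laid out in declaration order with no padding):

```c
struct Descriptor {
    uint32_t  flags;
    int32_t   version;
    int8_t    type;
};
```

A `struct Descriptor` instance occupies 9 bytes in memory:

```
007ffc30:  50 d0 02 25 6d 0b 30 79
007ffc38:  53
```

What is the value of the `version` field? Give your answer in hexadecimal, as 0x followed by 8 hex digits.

`version` follows `flags` (4 bytes), so it starts at byte offset 4 and occupies 4 bytes.
Bytes at offsets 4..7: 6D 0B 30 79.
Little-endian stores the least-significant byte at the lowest address.
Reassemble most-significant byte first: 79 30 0B 6D → 0x79300B6D.

0x79300B6D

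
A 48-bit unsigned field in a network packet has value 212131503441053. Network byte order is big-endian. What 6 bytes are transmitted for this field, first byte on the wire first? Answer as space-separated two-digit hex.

C0 EE B6 E8 84 9D

212131503441053 in hexadecimal, padded to 48 bits, is 0xC0EEB6E8849D.
Split into bytes (most-significant first): C0 EE B6 E8 84 9D.
Big-endian: lowest address holds the most-significant byte.
So the memory order matches the most-significant-first order: C0 EE B6 E8 84 9D.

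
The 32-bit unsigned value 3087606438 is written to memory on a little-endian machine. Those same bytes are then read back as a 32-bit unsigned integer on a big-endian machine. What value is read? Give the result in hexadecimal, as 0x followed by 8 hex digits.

0xA62209B8

3087606438 in 32-bit hexadecimal is 0xB80922A6.
Stored little-endian, the bytes at ascending addresses are A6 22 09 B8.
Read back as big-endian, the last byte is least significant, giving 0xA62209B8.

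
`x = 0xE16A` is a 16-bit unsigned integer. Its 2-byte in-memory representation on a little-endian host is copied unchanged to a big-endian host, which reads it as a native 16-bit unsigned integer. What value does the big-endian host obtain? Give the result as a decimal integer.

Stored little-endian, the bytes at ascending addresses are 6A E1.
Read back as big-endian, the last byte is least significant, giving 0x6AE1.
0x6AE1 = 27361.

27361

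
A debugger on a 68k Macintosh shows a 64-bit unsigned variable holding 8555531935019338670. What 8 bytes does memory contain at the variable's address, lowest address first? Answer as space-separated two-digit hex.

8555531935019338670 in hexadecimal, padded to 64 bits, is 0x76BB5AF73B568BAE.
Split into bytes (most-significant first): 76 BB 5A F7 3B 56 8B AE.
Big-endian stores the most-significant byte at the lowest address.
So the memory order matches the most-significant-first order: 76 BB 5A F7 3B 56 8B AE.

76 BB 5A F7 3B 56 8B AE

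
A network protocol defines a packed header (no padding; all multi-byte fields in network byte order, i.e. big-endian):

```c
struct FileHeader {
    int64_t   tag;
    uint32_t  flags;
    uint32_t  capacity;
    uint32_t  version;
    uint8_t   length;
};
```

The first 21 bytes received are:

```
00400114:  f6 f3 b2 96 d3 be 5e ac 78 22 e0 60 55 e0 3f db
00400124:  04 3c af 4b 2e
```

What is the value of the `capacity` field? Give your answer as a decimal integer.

1440759771

`capacity` follows `tag` (8 B), `flags` (4 B), so it starts at offset 8 + 4 = 12 and occupies 4 bytes.
Bytes at offsets 12..15: 55 E0 3F DB.
In big-endian order the high byte comes first in memory.
The bytes are already most-significant first: 0x55E03FDB.
0x55E03FDB = 1440759771.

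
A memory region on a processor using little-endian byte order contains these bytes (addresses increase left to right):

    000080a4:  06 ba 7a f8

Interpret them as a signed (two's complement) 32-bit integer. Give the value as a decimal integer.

-126174714

Little-endian: lowest address holds the least-significant byte.
Reassemble most-significant byte first: F8 7A BA 06 → 0xF87ABA06.
Top bit is set, so as a signed 32-bit value this is 0xF87ABA06 − 2^32 = -126174714.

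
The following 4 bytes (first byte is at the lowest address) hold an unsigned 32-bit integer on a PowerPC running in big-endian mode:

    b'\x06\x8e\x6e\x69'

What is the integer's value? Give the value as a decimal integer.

Big-endian: lowest address holds the most-significant byte.
The bytes are already most-significant first: 0x068E6E69.
0x068E6E69 = 109997673.

109997673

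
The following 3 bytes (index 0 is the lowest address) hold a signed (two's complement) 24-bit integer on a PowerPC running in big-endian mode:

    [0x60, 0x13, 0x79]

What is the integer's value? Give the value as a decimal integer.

6296441

Big-endian: lowest address holds the most-significant byte.
The bytes are already most-significant first: 0x601379.
0x601379 = 6296441.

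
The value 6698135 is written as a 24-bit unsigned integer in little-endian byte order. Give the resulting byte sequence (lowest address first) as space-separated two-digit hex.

97 34 66

6698135 in hexadecimal, padded to 24 bits, is 0x663497.
Split into bytes (most-significant first): 66 34 97.
Little-endian stores the least-significant byte at the lowest address.
So at ascending addresses the bytes are 97 34 66.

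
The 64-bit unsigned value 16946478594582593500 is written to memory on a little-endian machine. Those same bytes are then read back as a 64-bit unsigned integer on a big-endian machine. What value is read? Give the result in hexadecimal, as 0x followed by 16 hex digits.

16946478594582593500 in 64-bit hexadecimal is 0xEB2DFC7ED7DB3FDC.
Stored little-endian, the bytes at ascending addresses are DC 3F DB D7 7E FC 2D EB.
Read back as big-endian, the last byte is least significant, giving 0xDC3FDBD77EFC2DEB.

0xDC3FDBD77EFC2DEB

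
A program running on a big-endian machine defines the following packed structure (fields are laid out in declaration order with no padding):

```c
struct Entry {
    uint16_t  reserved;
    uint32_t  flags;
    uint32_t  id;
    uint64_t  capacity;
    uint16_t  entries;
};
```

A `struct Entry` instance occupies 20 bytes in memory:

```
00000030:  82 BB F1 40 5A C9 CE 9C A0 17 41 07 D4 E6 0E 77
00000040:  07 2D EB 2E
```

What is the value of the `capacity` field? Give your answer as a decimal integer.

4685948021852538669

`capacity` follows `reserved` (2 B), `flags` (4 B), `id` (4 B), so it starts at offset 2 + 4 + 4 = 10 and occupies 8 bytes.
Bytes at offsets 10..17: 41 07 D4 E6 0E 77 07 2D.
Big-endian stores the most-significant byte at the lowest address.
The bytes are already most-significant first: 0x4107D4E60E77072D.
0x4107D4E60E77072D = 4685948021852538669.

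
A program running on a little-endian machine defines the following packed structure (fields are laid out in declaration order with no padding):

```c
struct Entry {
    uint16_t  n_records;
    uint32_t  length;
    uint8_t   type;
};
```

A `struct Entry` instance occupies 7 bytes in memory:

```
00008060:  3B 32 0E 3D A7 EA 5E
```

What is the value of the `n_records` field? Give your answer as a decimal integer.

12859

`n_records` is the first field, at byte offset 0, occupying 2 bytes.
Bytes at offsets 0..1: 3B 32.
In little-endian order the low byte comes first in memory.
Reassemble most-significant byte first: 32 3B → 0x323B.
0x323B = 12859.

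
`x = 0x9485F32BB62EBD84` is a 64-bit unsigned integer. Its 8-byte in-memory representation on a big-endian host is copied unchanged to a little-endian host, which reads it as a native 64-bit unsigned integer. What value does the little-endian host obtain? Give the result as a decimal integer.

Stored big-endian, the bytes at ascending addresses are 94 85 F3 2B B6 2E BD 84.
Read back as little-endian, the first byte is least significant, giving 0x84BD2EB62BF38594.
0x84BD2EB62BF38594 = 9564852543561106836.

9564852543561106836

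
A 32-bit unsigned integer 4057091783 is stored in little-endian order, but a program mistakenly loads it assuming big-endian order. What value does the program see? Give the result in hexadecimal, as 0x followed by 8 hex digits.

0xC74ED2F1

4057091783 in 32-bit hexadecimal is 0xF1D24EC7.
Stored little-endian, the bytes at ascending addresses are C7 4E D2 F1.
Read back as big-endian, the last byte is least significant, giving 0xC74ED2F1.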